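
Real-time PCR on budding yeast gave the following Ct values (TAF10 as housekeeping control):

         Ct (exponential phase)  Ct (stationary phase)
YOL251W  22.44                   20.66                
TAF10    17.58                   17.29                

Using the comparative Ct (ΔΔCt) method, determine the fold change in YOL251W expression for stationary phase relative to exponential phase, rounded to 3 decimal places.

ΔCt(exponential phase) = 22.440 − 17.580 = 4.860
ΔCt(stationary phase) = 20.660 − 17.290 = 3.370
ΔΔCt = 3.370 − 4.860 = -1.490
Fold change = 2^(−(-1.490)) = 2^1.490 = 2.8089

2.809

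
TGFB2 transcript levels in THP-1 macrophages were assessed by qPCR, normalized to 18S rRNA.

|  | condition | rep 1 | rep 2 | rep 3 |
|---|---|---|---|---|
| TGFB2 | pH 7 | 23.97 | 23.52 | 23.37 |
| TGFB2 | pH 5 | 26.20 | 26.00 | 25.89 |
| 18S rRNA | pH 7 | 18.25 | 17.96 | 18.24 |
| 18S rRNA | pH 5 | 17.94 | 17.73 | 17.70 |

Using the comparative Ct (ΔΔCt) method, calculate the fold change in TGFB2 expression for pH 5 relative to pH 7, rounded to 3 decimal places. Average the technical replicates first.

Mean Ct: TGFB2 pH 7 23.620; TGFB2 pH 5 26.030; 18S rRNA pH 7 18.150; 18S rRNA pH 5 17.790
ΔCt(pH 7) = 23.620 − 18.150 = 5.470
ΔCt(pH 5) = 26.030 − 17.790 = 8.240
ΔΔCt = 8.240 − 5.470 = 2.770
Fold change = 2^(−2.770) = 0.1466

0.147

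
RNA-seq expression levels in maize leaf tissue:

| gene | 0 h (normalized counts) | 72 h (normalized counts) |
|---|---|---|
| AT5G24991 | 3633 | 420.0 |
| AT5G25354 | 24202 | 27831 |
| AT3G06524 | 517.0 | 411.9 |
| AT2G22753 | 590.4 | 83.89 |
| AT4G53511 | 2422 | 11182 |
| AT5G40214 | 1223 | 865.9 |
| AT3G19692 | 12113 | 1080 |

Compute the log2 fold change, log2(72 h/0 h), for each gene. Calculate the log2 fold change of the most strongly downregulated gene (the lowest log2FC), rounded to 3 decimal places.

log2(420.0/3633) = -3.113  (AT5G24991)
log2(27831/24202) = 0.202  (AT5G25354)
log2(411.9/517.0) = -0.328  (AT3G06524)
log2(83.89/590.4) = -2.815  (AT2G22753)
log2(11182/2422) = 2.207  (AT4G53511)
log2(865.9/1223) = -0.498  (AT5G40214)
log2(1080/12113) = -3.487  (AT3G19692)
AT3G19692 is most strongly downregulated.

-3.487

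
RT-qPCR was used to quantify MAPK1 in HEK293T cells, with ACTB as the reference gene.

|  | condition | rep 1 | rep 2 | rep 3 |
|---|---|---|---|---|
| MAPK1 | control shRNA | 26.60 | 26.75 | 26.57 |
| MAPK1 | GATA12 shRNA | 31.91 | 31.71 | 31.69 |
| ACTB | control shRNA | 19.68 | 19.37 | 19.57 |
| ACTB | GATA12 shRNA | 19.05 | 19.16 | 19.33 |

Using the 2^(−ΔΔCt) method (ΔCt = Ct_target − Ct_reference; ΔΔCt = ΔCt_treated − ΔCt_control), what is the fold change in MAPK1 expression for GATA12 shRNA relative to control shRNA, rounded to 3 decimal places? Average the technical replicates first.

Mean Ct: MAPK1 control shRNA 26.640; MAPK1 GATA12 shRNA 31.770; ACTB control shRNA 19.540; ACTB GATA12 shRNA 19.180
ΔCt(control shRNA) = 26.640 − 19.540 = 7.100
ΔCt(GATA12 shRNA) = 31.770 − 19.180 = 12.590
ΔΔCt = 12.590 − 7.100 = 5.490
Fold change = 2^(−5.490) = 0.0223

0.022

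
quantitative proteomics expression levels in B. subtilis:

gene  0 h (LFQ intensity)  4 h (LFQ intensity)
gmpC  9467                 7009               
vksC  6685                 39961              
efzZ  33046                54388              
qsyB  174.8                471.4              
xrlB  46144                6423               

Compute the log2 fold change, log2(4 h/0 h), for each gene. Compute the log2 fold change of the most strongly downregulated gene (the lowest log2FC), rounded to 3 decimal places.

log2(7009/9467) = -0.434  (gmpC)
log2(39961/6685) = 2.580  (vksC)
log2(54388/33046) = 0.719  (efzZ)
log2(471.4/174.8) = 1.431  (qsyB)
log2(6423/46144) = -2.845  (xrlB)
xrlB is most strongly downregulated.

-2.845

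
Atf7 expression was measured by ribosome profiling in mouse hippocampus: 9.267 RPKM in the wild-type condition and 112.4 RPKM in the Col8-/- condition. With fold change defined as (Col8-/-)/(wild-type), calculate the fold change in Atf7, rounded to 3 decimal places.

12.129

Fold change = 112.4 / 9.267 = 12.1291
Atf7 is upregulated.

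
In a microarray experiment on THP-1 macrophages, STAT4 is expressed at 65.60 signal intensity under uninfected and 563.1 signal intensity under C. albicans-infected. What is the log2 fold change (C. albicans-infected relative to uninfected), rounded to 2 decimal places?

3.10

Fold change = 563.1 / 65.60 = 8.5838
log2(8.5838) = 3.102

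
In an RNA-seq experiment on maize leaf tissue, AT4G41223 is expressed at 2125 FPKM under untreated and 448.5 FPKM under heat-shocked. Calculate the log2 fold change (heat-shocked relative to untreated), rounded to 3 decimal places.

Fold change = 448.5 / 2125 = 0.2111
log2(0.2111) = -2.2443

-2.244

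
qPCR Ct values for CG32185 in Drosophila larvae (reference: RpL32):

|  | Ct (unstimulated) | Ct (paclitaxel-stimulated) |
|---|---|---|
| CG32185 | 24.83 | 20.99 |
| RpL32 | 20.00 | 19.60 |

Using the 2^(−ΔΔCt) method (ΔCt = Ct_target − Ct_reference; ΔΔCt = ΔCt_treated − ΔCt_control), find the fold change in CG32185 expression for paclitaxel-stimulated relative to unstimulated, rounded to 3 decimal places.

10.853

ΔCt(unstimulated) = 24.830 − 20.000 = 4.830
ΔCt(paclitaxel-stimulated) = 20.990 − 19.600 = 1.390
ΔΔCt = 1.390 − 4.830 = -3.440
Fold change = 2^(−(-3.440)) = 2^3.440 = 10.8528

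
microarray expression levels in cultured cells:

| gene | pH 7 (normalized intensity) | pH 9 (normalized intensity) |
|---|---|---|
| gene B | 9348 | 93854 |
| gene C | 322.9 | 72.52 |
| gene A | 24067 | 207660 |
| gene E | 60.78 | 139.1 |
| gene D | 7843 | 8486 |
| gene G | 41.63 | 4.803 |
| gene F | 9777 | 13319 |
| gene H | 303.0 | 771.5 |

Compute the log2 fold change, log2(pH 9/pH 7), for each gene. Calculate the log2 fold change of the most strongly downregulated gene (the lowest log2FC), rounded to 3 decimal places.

-3.116

log2(93854/9348) = 3.328  (gene B)
log2(72.52/322.9) = -2.155  (gene C)
log2(207660/24067) = 3.109  (gene A)
log2(139.1/60.78) = 1.194  (gene E)
log2(8486/7843) = 0.114  (gene D)
log2(4.803/41.63) = -3.116  (gene G)
log2(13319/9777) = 0.446  (gene F)
log2(771.5/303.0) = 1.348  (gene H)
gene G is most strongly downregulated.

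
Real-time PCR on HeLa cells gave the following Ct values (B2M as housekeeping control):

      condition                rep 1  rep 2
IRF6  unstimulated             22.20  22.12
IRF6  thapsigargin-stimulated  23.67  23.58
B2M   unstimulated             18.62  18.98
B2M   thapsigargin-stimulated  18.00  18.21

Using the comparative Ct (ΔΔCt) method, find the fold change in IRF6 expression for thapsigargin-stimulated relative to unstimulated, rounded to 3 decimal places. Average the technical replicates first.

0.224

Mean Ct: IRF6 unstimulated 22.160; IRF6 thapsigargin-stimulated 23.625; B2M unstimulated 18.800; B2M thapsigargin-stimulated 18.105
ΔCt(unstimulated) = 22.160 − 18.800 = 3.360
ΔCt(thapsigargin-stimulated) = 23.625 − 18.105 = 5.520
ΔΔCt = 5.520 − 3.360 = 2.160
Fold change = 2^(−2.160) = 0.2238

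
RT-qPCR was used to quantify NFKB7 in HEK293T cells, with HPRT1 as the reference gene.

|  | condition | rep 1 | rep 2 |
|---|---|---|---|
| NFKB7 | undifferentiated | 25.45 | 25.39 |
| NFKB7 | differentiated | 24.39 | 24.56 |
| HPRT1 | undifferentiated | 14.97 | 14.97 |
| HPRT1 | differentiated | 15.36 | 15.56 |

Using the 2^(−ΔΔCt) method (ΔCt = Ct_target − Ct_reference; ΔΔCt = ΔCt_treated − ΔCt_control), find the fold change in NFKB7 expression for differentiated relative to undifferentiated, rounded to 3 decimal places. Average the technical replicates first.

2.704

Mean Ct: NFKB7 undifferentiated 25.420; NFKB7 differentiated 24.475; HPRT1 undifferentiated 14.970; HPRT1 differentiated 15.460
ΔCt(undifferentiated) = 25.420 − 14.970 = 10.450
ΔCt(differentiated) = 24.475 − 15.460 = 9.015
ΔΔCt = 9.015 − 10.450 = -1.435
Fold change = 2^(−(-1.435)) = 2^1.435 = 2.7038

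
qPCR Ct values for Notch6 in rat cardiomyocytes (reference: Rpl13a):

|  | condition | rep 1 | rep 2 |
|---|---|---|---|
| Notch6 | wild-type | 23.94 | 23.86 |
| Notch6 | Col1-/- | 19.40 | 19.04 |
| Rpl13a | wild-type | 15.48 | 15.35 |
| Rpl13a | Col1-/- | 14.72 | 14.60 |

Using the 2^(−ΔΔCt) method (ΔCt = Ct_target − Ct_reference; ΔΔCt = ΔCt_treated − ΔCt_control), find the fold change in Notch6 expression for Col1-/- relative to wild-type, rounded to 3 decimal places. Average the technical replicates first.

Mean Ct: Notch6 wild-type 23.900; Notch6 Col1-/- 19.220; Rpl13a wild-type 15.415; Rpl13a Col1-/- 14.660
ΔCt(wild-type) = 23.900 − 15.415 = 8.485
ΔCt(Col1-/-) = 19.220 − 14.660 = 4.560
ΔΔCt = 4.560 − 8.485 = -3.925
Fold change = 2^(−(-3.925)) = 2^3.925 = 15.1895

15.189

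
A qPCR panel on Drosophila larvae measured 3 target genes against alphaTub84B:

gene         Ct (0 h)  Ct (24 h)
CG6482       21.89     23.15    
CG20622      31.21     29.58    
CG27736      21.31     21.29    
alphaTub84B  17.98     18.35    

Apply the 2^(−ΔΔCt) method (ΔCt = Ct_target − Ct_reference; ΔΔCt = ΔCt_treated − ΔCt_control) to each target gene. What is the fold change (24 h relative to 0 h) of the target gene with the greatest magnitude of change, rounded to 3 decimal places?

CG6482: ΔΔCt = (23.15−18.35) − (21.89−17.98) = 4.80 − 3.91 = 0.89; fold change = 2^-0.89 = 0.540
CG20622: ΔΔCt = (29.58−18.35) − (31.21−17.98) = 11.23 − 13.23 = -2.00; fold change = 2^2.00 = 4.000
CG27736: ΔΔCt = (21.29−18.35) − (21.31−17.98) = 2.94 − 3.33 = -0.39; fold change = 2^0.39 = 1.310
CG20622 has the largest |ΔΔCt| = 2.00.

4.000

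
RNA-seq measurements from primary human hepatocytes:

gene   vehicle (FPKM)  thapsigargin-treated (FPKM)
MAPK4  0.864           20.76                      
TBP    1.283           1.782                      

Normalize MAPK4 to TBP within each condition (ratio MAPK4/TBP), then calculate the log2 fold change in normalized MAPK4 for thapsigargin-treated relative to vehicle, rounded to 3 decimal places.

4.113

MAPK4/TBP (vehicle) = 0.864 / 1.283 = 0.67342
MAPK4/TBP (thapsigargin-treated) = 20.76 / 1.782 = 11.65
Fold change = 11.65 / 0.67342 = 17.2995
log2(17.2995) = 4.1127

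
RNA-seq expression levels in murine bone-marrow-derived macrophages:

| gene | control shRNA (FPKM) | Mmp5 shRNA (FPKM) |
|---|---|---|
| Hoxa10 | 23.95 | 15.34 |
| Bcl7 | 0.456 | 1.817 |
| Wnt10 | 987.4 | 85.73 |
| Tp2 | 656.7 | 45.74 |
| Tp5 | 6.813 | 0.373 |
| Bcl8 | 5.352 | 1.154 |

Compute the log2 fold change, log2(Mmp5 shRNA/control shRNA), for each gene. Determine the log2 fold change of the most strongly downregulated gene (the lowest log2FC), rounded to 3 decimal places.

log2(15.34/23.95) = -0.643  (Hoxa10)
log2(1.817/0.456) = 1.994  (Bcl7)
log2(85.73/987.4) = -3.526  (Wnt10)
log2(45.74/656.7) = -3.844  (Tp2)
log2(0.373/6.813) = -4.191  (Tp5)
log2(1.154/5.352) = -2.213  (Bcl8)
Tp5 is most strongly downregulated.

-4.191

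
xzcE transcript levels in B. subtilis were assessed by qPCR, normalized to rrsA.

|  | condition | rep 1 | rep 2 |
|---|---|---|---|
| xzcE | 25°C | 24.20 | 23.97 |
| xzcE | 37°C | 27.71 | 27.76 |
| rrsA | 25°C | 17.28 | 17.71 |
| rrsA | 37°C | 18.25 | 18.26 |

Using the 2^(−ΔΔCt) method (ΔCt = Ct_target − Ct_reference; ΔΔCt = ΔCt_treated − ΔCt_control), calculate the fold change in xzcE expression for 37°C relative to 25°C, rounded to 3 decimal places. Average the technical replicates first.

0.135

Mean Ct: xzcE 25°C 24.085; xzcE 37°C 27.735; rrsA 25°C 17.495; rrsA 37°C 18.255
ΔCt(25°C) = 24.085 − 17.495 = 6.590
ΔCt(37°C) = 27.735 − 18.255 = 9.480
ΔΔCt = 9.480 − 6.590 = 2.890
Fold change = 2^(−2.890) = 0.1349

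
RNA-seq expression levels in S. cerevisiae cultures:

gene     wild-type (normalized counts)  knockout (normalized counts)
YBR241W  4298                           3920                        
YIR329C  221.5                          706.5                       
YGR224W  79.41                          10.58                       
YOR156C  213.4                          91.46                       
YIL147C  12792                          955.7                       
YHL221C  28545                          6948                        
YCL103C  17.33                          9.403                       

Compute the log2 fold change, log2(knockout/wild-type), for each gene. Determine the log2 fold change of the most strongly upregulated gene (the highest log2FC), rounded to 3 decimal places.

log2(3920/4298) = -0.133  (YBR241W)
log2(706.5/221.5) = 1.673  (YIR329C)
log2(10.58/79.41) = -2.908  (YGR224W)
log2(91.46/213.4) = -1.222  (YOR156C)
log2(955.7/12792) = -3.743  (YIL147C)
log2(6948/28545) = -2.039  (YHL221C)
log2(9.403/17.33) = -0.882  (YCL103C)
YIR329C is most strongly upregulated.

1.673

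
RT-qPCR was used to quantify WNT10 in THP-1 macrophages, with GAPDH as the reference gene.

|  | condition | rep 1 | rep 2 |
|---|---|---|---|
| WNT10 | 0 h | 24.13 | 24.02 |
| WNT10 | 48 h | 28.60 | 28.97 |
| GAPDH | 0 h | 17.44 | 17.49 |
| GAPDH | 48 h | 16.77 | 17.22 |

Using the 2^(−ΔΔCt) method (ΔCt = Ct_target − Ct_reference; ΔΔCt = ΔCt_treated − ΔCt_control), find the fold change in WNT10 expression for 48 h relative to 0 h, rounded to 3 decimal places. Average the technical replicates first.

Mean Ct: WNT10 0 h 24.075; WNT10 48 h 28.785; GAPDH 0 h 17.465; GAPDH 48 h 16.995
ΔCt(0 h) = 24.075 − 17.465 = 6.610
ΔCt(48 h) = 28.785 − 16.995 = 11.790
ΔΔCt = 11.790 − 6.610 = 5.180
Fold change = 2^(−5.180) = 0.0276

0.028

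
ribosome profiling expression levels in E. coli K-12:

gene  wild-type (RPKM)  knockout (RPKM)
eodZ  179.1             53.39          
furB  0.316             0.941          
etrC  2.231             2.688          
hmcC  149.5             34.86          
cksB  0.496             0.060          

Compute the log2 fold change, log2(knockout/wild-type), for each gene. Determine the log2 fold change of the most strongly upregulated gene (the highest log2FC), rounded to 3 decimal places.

1.574

log2(53.39/179.1) = -1.746  (eodZ)
log2(0.941/0.316) = 1.574  (furB)
log2(2.688/2.231) = 0.269  (etrC)
log2(34.86/149.5) = -2.101  (hmcC)
log2(0.060/0.496) = -3.047  (cksB)
furB is most strongly upregulated.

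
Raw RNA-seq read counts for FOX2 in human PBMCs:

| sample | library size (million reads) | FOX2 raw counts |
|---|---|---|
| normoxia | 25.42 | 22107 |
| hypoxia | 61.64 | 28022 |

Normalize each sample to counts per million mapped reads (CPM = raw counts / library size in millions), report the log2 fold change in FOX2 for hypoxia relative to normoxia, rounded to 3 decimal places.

CPM(normoxia) = 22107 / 25.42 = 869.6696
CPM(hypoxia) = 28022 / 61.64 = 454.6074
Fold change = 454.6074 / 869.6696 = 0.52274
log2(0.52274) = -0.9358

-0.936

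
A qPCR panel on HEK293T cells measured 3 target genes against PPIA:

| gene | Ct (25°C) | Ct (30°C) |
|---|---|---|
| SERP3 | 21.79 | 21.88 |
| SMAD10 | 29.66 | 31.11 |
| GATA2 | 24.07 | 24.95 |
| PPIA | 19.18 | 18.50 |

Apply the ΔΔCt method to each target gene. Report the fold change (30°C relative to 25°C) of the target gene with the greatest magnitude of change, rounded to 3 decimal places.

0.228

SERP3: ΔΔCt = (21.88−18.50) − (21.79−19.18) = 3.38 − 2.61 = 0.77; fold change = 2^-0.77 = 0.586
SMAD10: ΔΔCt = (31.11−18.50) − (29.66−19.18) = 12.61 − 10.48 = 2.13; fold change = 2^-2.13 = 0.228
GATA2: ΔΔCt = (24.95−18.50) − (24.07−19.18) = 6.45 − 4.89 = 1.56; fold change = 2^-1.56 = 0.339
SMAD10 has the largest |ΔΔCt| = 2.13.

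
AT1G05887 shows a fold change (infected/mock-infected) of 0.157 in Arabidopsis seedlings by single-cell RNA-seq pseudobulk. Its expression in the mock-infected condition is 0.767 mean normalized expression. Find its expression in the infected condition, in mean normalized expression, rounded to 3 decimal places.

0.120

infected expression = 0.767 × 0.157 = 0.120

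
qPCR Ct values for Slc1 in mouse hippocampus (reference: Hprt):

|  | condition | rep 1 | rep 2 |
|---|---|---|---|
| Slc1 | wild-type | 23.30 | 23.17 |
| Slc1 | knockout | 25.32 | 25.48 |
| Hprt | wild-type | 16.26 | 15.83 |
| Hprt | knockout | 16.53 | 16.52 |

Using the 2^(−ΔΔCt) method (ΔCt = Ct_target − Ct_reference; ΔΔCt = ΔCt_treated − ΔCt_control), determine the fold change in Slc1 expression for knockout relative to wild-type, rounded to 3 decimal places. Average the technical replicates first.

Mean Ct: Slc1 wild-type 23.235; Slc1 knockout 25.400; Hprt wild-type 16.045; Hprt knockout 16.525
ΔCt(wild-type) = 23.235 − 16.045 = 7.190
ΔCt(knockout) = 25.400 − 16.525 = 8.875
ΔΔCt = 8.875 − 7.190 = 1.685
Fold change = 2^(−1.685) = 0.3110

0.311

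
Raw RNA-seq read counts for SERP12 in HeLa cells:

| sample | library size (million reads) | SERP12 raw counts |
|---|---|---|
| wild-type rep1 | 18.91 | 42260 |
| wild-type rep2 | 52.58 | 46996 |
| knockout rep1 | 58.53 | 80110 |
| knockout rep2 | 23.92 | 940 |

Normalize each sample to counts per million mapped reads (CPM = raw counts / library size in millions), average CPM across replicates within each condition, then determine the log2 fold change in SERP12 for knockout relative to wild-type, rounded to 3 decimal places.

-1.152

CPM(wild-type rep1) = 42260 / 18.91 = 2234.7964
CPM(wild-type rep2) = 46996 / 52.58 = 893.7999
CPM(knockout rep1) = 80110 / 58.53 = 1368.6998
CPM(knockout rep2) = 940 / 23.92 = 39.2977
mean CPM(wild-type) = 1564.2982; mean CPM(knockout) = 703.9987
Fold change = 703.9987 / 1564.2982 = 0.45004
log2(0.45004) = -1.1519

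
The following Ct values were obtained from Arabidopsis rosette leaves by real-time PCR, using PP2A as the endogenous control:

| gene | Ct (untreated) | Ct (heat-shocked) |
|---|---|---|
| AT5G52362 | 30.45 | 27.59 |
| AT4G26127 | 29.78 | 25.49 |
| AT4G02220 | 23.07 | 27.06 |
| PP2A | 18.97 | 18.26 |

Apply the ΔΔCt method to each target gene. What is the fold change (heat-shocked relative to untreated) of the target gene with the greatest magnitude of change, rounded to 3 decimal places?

AT5G52362: ΔΔCt = (27.59−18.26) − (30.45−18.97) = 9.33 − 11.48 = -2.15; fold change = 2^2.15 = 4.438
AT4G26127: ΔΔCt = (25.49−18.26) − (29.78−18.97) = 7.23 − 10.81 = -3.58; fold change = 2^3.58 = 11.959
AT4G02220: ΔΔCt = (27.06−18.26) − (23.07−18.97) = 8.80 − 4.10 = 4.70; fold change = 2^-4.70 = 0.038
AT4G02220 has the largest |ΔΔCt| = 4.70.

0.038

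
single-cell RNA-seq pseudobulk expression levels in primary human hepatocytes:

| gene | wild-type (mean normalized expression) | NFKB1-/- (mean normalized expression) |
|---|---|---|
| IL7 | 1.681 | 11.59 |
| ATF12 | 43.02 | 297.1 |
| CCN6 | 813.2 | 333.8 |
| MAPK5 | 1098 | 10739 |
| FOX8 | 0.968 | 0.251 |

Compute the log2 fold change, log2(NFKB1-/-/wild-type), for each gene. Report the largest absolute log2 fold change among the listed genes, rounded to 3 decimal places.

3.290

log2(11.59/1.681) = 2.785  (IL7)
log2(297.1/43.02) = 2.788  (ATF12)
log2(333.8/813.2) = -1.285  (CCN6)
log2(10739/1098) = 3.290  (MAPK5)
log2(0.251/0.968) = -1.947  (FOX8)
The largest magnitude belongs to MAPK5.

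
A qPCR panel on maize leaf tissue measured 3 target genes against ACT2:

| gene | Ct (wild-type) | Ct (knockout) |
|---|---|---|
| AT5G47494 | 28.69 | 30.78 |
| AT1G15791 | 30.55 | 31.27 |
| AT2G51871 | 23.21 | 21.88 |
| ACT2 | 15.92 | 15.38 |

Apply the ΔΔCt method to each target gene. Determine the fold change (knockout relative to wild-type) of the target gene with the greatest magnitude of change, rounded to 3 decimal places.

0.162

AT5G47494: ΔΔCt = (30.78−15.38) − (28.69−15.92) = 15.40 − 12.77 = 2.63; fold change = 2^-2.63 = 0.162
AT1G15791: ΔΔCt = (31.27−15.38) − (30.55−15.92) = 15.89 − 14.63 = 1.26; fold change = 2^-1.26 = 0.418
AT2G51871: ΔΔCt = (21.88−15.38) − (23.21−15.92) = 6.50 − 7.29 = -0.79; fold change = 2^0.79 = 1.729
AT5G47494 has the largest |ΔΔCt| = 2.63.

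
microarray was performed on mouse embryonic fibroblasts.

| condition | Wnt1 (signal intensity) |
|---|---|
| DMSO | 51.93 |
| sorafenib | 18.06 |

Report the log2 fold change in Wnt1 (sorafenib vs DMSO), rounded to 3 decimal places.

Fold change = 18.06 / 51.93 = 0.3478
log2(0.3478) = -1.5238

-1.524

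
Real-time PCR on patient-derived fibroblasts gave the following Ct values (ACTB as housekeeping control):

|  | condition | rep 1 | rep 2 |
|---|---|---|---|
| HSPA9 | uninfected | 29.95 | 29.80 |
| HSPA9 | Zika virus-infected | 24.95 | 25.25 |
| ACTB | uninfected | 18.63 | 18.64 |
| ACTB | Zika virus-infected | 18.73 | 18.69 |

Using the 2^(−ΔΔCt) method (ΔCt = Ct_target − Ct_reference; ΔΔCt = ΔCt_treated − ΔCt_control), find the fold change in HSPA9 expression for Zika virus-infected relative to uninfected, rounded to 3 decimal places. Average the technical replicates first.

28.840

Mean Ct: HSPA9 uninfected 29.875; HSPA9 Zika virus-infected 25.100; ACTB uninfected 18.635; ACTB Zika virus-infected 18.710
ΔCt(uninfected) = 29.875 − 18.635 = 11.240
ΔCt(Zika virus-infected) = 25.100 − 18.710 = 6.390
ΔΔCt = 6.390 − 11.240 = -4.850
Fold change = 2^(−(-4.850)) = 2^4.850 = 28.8400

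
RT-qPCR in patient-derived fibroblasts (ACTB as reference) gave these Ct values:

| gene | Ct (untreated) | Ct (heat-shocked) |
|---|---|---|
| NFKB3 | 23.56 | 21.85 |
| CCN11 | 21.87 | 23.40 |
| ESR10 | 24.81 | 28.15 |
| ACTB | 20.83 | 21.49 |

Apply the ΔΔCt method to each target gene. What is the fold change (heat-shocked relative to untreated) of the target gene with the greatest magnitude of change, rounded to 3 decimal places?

NFKB3: ΔΔCt = (21.85−21.49) − (23.56−20.83) = 0.36 − 2.73 = -2.37; fold change = 2^2.37 = 5.169
CCN11: ΔΔCt = (23.40−21.49) − (21.87−20.83) = 1.91 − 1.04 = 0.87; fold change = 2^-0.87 = 0.547
ESR10: ΔΔCt = (28.15−21.49) − (24.81−20.83) = 6.66 − 3.98 = 2.68; fold change = 2^-2.68 = 0.156
ESR10 has the largest |ΔΔCt| = 2.68.

0.156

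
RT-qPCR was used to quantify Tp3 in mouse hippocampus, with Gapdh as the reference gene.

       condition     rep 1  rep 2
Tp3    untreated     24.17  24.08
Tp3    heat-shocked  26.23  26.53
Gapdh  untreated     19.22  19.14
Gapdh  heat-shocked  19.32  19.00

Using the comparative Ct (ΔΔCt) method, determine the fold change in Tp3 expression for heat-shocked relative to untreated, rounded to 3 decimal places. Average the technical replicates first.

0.207

Mean Ct: Tp3 untreated 24.125; Tp3 heat-shocked 26.380; Gapdh untreated 19.180; Gapdh heat-shocked 19.160
ΔCt(untreated) = 24.125 − 19.180 = 4.945
ΔCt(heat-shocked) = 26.380 − 19.160 = 7.220
ΔΔCt = 7.220 − 4.945 = 2.275
Fold change = 2^(−2.275) = 0.2066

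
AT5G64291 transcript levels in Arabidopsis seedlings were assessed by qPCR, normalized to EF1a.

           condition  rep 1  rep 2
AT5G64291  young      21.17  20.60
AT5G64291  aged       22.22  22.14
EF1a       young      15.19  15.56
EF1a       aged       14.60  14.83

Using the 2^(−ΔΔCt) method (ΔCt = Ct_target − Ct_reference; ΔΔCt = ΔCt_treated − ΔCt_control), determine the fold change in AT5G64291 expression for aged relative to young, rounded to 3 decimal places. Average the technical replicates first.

0.258

Mean Ct: AT5G64291 young 20.885; AT5G64291 aged 22.180; EF1a young 15.375; EF1a aged 14.715
ΔCt(young) = 20.885 − 15.375 = 5.510
ΔCt(aged) = 22.180 − 14.715 = 7.465
ΔΔCt = 7.465 − 5.510 = 1.955
Fold change = 2^(−1.955) = 0.2579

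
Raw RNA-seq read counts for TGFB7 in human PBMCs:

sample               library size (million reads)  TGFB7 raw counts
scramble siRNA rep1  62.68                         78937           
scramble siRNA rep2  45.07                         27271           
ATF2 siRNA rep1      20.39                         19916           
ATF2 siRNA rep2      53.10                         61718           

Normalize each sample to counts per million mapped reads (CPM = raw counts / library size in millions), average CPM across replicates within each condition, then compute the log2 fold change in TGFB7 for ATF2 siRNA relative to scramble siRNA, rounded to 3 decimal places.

CPM(scramble siRNA rep1) = 78937 / 62.68 = 1259.3650
CPM(scramble siRNA rep2) = 27271 / 45.07 = 605.0810
CPM(ATF2 siRNA rep1) = 19916 / 20.39 = 976.7533
CPM(ATF2 siRNA rep2) = 61718 / 53.10 = 1162.2976
mean CPM(scramble siRNA) = 932.2230; mean CPM(ATF2 siRNA) = 1069.5254
Fold change = 1069.5254 / 932.2230 = 1.14728
log2(1.14728) = 0.1982

0.198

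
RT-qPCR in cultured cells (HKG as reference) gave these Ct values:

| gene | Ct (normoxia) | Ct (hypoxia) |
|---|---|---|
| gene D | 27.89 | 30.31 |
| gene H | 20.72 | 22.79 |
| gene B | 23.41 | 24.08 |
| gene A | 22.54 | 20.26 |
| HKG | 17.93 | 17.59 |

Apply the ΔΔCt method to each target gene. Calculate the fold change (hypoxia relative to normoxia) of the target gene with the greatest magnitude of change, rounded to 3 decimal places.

0.148

gene D: ΔΔCt = (30.31−17.59) − (27.89−17.93) = 12.72 − 9.96 = 2.76; fold change = 2^-2.76 = 0.148
gene H: ΔΔCt = (22.79−17.59) − (20.72−17.93) = 5.20 − 2.79 = 2.41; fold change = 2^-2.41 = 0.188
gene B: ΔΔCt = (24.08−17.59) − (23.41−17.93) = 6.49 − 5.48 = 1.01; fold change = 2^-1.01 = 0.497
gene A: ΔΔCt = (20.26−17.59) − (22.54−17.93) = 2.67 − 4.61 = -1.94; fold change = 2^1.94 = 3.837
gene D has the largest |ΔΔCt| = 2.76.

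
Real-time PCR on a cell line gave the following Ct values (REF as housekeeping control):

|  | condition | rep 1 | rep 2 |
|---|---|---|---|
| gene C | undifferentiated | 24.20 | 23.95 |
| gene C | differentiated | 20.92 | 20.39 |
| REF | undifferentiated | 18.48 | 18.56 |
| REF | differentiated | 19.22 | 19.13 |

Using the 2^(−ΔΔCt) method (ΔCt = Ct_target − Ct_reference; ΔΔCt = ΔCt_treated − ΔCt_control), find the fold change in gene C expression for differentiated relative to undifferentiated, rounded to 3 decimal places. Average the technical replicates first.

Mean Ct: gene C undifferentiated 24.075; gene C differentiated 20.655; REF undifferentiated 18.520; REF differentiated 19.175
ΔCt(undifferentiated) = 24.075 − 18.520 = 5.555
ΔCt(differentiated) = 20.655 − 19.175 = 1.480
ΔΔCt = 1.480 − 5.555 = -4.075
Fold change = 2^(−(-4.075)) = 2^4.075 = 16.8538

16.854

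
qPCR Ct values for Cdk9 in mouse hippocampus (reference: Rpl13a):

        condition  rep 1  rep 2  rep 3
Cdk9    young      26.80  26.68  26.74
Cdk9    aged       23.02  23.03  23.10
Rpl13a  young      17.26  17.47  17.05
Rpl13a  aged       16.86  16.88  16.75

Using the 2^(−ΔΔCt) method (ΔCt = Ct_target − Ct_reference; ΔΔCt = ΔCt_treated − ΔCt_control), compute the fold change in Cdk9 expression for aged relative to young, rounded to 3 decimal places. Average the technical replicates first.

Mean Ct: Cdk9 young 26.740; Cdk9 aged 23.050; Rpl13a young 17.260; Rpl13a aged 16.830
ΔCt(young) = 26.740 − 17.260 = 9.480
ΔCt(aged) = 23.050 − 16.830 = 6.220
ΔΔCt = 6.220 − 9.480 = -3.260
Fold change = 2^(−(-3.260)) = 2^3.260 = 9.5798

9.580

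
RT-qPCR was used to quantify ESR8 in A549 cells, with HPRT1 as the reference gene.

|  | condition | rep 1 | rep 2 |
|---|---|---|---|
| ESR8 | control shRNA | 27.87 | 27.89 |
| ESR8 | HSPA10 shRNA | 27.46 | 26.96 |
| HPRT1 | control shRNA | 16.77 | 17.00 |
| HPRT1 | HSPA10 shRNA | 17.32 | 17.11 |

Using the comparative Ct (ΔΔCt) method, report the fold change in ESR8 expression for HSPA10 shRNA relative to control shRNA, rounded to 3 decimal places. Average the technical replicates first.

Mean Ct: ESR8 control shRNA 27.880; ESR8 HSPA10 shRNA 27.210; HPRT1 control shRNA 16.885; HPRT1 HSPA10 shRNA 17.215
ΔCt(control shRNA) = 27.880 − 16.885 = 10.995
ΔCt(HSPA10 shRNA) = 27.210 − 17.215 = 9.995
ΔΔCt = 9.995 − 10.995 = -1.000
Fold change = 2^(−(-1.000)) = 2^1.000 = 2.0000

2.000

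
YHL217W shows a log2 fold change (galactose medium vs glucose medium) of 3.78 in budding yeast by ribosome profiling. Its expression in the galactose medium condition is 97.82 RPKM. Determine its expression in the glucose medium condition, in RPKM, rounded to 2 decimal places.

Fold change = 2^(3.78) = 13.7370
glucose medium expression = 97.82 / 13.7370 = 7.12

7.12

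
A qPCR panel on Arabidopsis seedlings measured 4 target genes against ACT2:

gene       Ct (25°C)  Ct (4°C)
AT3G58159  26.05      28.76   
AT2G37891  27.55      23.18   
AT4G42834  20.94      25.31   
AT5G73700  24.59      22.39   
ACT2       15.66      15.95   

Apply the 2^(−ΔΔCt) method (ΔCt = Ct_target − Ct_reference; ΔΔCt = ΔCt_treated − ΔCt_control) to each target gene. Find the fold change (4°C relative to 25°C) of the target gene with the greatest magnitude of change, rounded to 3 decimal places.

AT3G58159: ΔΔCt = (28.76−15.95) − (26.05−15.66) = 12.81 − 10.39 = 2.42; fold change = 2^-2.42 = 0.187
AT2G37891: ΔΔCt = (23.18−15.95) − (27.55−15.66) = 7.23 − 11.89 = -4.66; fold change = 2^4.66 = 25.281
AT4G42834: ΔΔCt = (25.31−15.95) − (20.94−15.66) = 9.36 − 5.28 = 4.08; fold change = 2^-4.08 = 0.059
AT5G73700: ΔΔCt = (22.39−15.95) − (24.59−15.66) = 6.44 − 8.93 = -2.49; fold change = 2^2.49 = 5.618
AT2G37891 has the largest |ΔΔCt| = 4.66.

25.281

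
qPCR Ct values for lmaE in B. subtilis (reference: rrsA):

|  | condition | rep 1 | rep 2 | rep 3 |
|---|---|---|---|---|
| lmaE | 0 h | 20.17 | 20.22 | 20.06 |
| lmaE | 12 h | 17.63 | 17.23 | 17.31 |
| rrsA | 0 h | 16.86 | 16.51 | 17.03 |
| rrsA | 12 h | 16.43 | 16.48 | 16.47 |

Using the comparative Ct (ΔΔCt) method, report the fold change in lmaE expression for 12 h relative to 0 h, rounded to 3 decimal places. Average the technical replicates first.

Mean Ct: lmaE 0 h 20.150; lmaE 12 h 17.390; rrsA 0 h 16.800; rrsA 12 h 16.460
ΔCt(0 h) = 20.150 − 16.800 = 3.350
ΔCt(12 h) = 17.390 − 16.460 = 0.930
ΔΔCt = 0.930 − 3.350 = -2.420
Fold change = 2^(−(-2.420)) = 2^2.420 = 5.3517

5.352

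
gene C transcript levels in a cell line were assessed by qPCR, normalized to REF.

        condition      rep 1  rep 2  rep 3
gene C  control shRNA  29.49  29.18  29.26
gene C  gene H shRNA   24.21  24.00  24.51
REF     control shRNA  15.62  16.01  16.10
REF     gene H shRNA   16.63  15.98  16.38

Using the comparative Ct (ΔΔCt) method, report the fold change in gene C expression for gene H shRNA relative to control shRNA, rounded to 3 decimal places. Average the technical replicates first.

44.942

Mean Ct: gene C control shRNA 29.310; gene C gene H shRNA 24.240; REF control shRNA 15.910; REF gene H shRNA 16.330
ΔCt(control shRNA) = 29.310 − 15.910 = 13.400
ΔCt(gene H shRNA) = 24.240 − 16.330 = 7.910
ΔΔCt = 7.910 − 13.400 = -5.490
Fold change = 2^(−(-5.490)) = 2^5.490 = 44.9422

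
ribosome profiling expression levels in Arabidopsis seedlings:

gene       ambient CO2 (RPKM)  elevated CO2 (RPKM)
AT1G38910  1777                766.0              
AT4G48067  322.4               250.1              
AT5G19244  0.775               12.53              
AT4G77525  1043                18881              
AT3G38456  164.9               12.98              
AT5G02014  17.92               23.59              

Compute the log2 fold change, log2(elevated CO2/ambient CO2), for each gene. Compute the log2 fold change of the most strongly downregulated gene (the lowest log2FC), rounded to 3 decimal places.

log2(766.0/1777) = -1.214  (AT1G38910)
log2(250.1/322.4) = -0.366  (AT4G48067)
log2(12.53/0.775) = 4.015  (AT5G19244)
log2(18881/1043) = 4.178  (AT4G77525)
log2(12.98/164.9) = -3.667  (AT3G38456)
log2(23.59/17.92) = 0.397  (AT5G02014)
AT3G38456 is most strongly downregulated.

-3.667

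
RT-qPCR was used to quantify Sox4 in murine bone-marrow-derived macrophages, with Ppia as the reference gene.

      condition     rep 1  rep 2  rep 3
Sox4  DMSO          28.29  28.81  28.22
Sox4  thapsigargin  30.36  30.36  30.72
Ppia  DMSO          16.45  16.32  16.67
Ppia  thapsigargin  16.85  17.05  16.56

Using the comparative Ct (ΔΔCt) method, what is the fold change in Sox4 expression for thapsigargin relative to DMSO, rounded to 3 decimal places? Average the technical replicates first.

0.308

Mean Ct: Sox4 DMSO 28.440; Sox4 thapsigargin 30.480; Ppia DMSO 16.480; Ppia thapsigargin 16.820
ΔCt(DMSO) = 28.440 − 16.480 = 11.960
ΔCt(thapsigargin) = 30.480 − 16.820 = 13.660
ΔΔCt = 13.660 − 11.960 = 1.700
Fold change = 2^(−1.700) = 0.3078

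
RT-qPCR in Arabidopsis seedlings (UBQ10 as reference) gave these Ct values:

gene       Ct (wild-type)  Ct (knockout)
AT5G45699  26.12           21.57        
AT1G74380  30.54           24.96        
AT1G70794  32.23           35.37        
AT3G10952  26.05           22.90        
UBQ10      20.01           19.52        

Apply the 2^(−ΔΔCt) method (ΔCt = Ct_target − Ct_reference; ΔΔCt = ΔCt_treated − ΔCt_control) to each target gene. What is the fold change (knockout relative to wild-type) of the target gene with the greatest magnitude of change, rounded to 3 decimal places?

AT5G45699: ΔΔCt = (21.57−19.52) − (26.12−20.01) = 2.05 − 6.11 = -4.06; fold change = 2^4.06 = 16.679
AT1G74380: ΔΔCt = (24.96−19.52) − (30.54−20.01) = 5.44 − 10.53 = -5.09; fold change = 2^5.09 = 34.060
AT1G70794: ΔΔCt = (35.37−19.52) − (32.23−20.01) = 15.85 − 12.22 = 3.63; fold change = 2^-3.63 = 0.081
AT3G10952: ΔΔCt = (22.90−19.52) − (26.05−20.01) = 3.38 − 6.04 = -2.66; fold change = 2^2.66 = 6.320
AT1G74380 has the largest |ΔΔCt| = 5.09.

34.060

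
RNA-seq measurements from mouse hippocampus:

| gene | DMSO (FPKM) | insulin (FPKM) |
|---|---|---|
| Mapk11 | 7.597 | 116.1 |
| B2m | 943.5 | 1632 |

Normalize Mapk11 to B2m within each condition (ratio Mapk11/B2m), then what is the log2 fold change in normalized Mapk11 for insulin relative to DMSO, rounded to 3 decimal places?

Mapk11/B2m (DMSO) = 7.597 / 943.5 = 0.0080519
Mapk11/B2m (insulin) = 116.1 / 1632 = 0.07114
Fold change = 0.07114 / 0.0080519 = 8.8351
log2(8.8351) = 3.1432

3.143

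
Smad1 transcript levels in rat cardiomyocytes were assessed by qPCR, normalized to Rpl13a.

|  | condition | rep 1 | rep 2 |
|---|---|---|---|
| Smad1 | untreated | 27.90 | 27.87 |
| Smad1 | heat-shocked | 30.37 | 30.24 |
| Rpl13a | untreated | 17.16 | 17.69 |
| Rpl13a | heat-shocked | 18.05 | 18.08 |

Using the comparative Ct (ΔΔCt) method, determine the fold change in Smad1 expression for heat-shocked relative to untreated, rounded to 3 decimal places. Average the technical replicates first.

Mean Ct: Smad1 untreated 27.885; Smad1 heat-shocked 30.305; Rpl13a untreated 17.425; Rpl13a heat-shocked 18.065
ΔCt(untreated) = 27.885 − 17.425 = 10.460
ΔCt(heat-shocked) = 30.305 − 18.065 = 12.240
ΔΔCt = 12.240 − 10.460 = 1.780
Fold change = 2^(−1.780) = 0.2912

0.291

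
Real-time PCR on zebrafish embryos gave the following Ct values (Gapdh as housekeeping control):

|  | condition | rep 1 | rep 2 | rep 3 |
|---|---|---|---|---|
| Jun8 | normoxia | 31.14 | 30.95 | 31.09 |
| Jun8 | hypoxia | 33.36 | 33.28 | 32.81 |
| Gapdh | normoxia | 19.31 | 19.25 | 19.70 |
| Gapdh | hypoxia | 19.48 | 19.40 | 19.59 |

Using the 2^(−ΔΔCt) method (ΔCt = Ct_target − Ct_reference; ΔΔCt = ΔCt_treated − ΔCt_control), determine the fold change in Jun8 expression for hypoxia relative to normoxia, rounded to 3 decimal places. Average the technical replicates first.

Mean Ct: Jun8 normoxia 31.060; Jun8 hypoxia 33.150; Gapdh normoxia 19.420; Gapdh hypoxia 19.490
ΔCt(normoxia) = 31.060 − 19.420 = 11.640
ΔCt(hypoxia) = 33.150 − 19.490 = 13.660
ΔΔCt = 13.660 − 11.640 = 2.020
Fold change = 2^(−2.020) = 0.2466

0.247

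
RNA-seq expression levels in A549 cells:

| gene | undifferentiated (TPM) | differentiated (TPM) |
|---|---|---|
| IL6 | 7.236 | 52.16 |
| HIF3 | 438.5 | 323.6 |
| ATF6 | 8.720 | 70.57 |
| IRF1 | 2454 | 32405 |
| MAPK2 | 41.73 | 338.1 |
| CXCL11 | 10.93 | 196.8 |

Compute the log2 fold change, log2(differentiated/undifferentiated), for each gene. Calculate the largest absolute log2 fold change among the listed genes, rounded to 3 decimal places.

log2(52.16/7.236) = 2.850  (IL6)
log2(323.6/438.5) = -0.438  (HIF3)
log2(70.57/8.720) = 3.017  (ATF6)
log2(32405/2454) = 3.723  (IRF1)
log2(338.1/41.73) = 3.018  (MAPK2)
log2(196.8/10.93) = 4.170  (CXCL11)
The largest magnitude belongs to CXCL11.

4.170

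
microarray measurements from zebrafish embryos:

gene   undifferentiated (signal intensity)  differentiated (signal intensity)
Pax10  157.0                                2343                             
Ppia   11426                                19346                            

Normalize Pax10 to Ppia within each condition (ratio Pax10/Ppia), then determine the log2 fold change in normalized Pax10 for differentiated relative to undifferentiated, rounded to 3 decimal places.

Pax10/Ppia (undifferentiated) = 157.0 / 11426 = 0.013741
Pax10/Ppia (differentiated) = 2343 / 19346 = 0.12111
Fold change = 0.12111 / 0.013741 = 8.8141
log2(8.8141) = 3.1398

3.140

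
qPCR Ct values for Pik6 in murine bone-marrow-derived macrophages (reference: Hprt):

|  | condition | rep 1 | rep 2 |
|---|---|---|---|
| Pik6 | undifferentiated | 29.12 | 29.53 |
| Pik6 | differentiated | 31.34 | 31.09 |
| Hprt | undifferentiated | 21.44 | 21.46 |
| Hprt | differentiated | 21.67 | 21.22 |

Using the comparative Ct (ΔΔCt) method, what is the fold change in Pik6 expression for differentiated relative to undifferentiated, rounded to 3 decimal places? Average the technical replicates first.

Mean Ct: Pik6 undifferentiated 29.325; Pik6 differentiated 31.215; Hprt undifferentiated 21.450; Hprt differentiated 21.445
ΔCt(undifferentiated) = 29.325 − 21.450 = 7.875
ΔCt(differentiated) = 31.215 − 21.445 = 9.770
ΔΔCt = 9.770 − 7.875 = 1.895
Fold change = 2^(−1.895) = 0.2689

0.269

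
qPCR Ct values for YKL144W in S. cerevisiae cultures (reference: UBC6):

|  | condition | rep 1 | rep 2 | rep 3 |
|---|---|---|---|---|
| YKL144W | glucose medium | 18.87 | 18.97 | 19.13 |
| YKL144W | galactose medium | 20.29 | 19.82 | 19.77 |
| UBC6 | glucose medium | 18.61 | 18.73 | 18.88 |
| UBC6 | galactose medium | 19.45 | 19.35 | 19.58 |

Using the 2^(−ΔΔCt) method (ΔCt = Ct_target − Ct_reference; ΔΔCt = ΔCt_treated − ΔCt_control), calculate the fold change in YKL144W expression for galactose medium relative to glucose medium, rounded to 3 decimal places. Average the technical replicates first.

0.841

Mean Ct: YKL144W glucose medium 18.990; YKL144W galactose medium 19.960; UBC6 glucose medium 18.740; UBC6 galactose medium 19.460
ΔCt(glucose medium) = 18.990 − 18.740 = 0.250
ΔCt(galactose medium) = 19.960 − 19.460 = 0.500
ΔΔCt = 0.500 − 0.250 = 0.250
Fold change = 2^(−0.250) = 0.8409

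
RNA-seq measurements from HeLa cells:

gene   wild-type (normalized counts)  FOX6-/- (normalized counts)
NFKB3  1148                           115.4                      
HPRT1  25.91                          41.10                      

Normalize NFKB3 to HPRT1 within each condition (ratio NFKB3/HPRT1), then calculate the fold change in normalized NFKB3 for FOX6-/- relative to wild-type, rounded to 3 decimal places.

NFKB3/HPRT1 (wild-type) = 1148 / 25.91 = 44.307
NFKB3/HPRT1 (FOX6-/-) = 115.4 / 41.10 = 2.8078
Fold change = 2.8078 / 44.307 = 0.0634

0.063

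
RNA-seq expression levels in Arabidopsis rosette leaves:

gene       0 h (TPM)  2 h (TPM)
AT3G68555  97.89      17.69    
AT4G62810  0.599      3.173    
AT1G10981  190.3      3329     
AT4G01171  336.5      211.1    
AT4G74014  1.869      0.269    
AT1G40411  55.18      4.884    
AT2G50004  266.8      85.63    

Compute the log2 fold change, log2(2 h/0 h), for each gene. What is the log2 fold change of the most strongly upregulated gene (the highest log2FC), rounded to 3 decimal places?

log2(17.69/97.89) = -2.468  (AT3G68555)
log2(3.173/0.599) = 2.405  (AT4G62810)
log2(3329/190.3) = 4.129  (AT1G10981)
log2(211.1/336.5) = -0.673  (AT4G01171)
log2(0.269/1.869) = -2.797  (AT4G74014)
log2(4.884/55.18) = -3.498  (AT1G40411)
log2(85.63/266.8) = -1.640  (AT2G50004)
AT1G10981 is most strongly upregulated.

4.129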